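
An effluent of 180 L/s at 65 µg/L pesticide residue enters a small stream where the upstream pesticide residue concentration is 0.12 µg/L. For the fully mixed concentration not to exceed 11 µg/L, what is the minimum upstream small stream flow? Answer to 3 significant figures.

Set C_mix = 11: (Q·0.1200 + 180.0·65.00) / (Q + 180.0) = 11
→ Q = 180.0·(65.00 − 11)/(11 − 0.1200) = 893.4 L/s.

893 L/s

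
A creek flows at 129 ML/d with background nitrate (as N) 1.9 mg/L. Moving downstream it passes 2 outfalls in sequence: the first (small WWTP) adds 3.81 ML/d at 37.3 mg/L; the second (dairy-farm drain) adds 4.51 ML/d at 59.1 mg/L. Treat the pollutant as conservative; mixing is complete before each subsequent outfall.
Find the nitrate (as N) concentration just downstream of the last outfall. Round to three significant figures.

After outfall 1: Q = 129.0 + 3.810 = 132.8 ML/d; C = (129.0·1.900 + 3.810·37.30)/132.8 = 2.916 mg/L.
After outfall 2: Q = 132.8 + 4.510 = 137.3 ML/d; C = (132.8·2.916 + 4.510·59.10)/137.3 = 4.761 mg/L.

4.76 mg/L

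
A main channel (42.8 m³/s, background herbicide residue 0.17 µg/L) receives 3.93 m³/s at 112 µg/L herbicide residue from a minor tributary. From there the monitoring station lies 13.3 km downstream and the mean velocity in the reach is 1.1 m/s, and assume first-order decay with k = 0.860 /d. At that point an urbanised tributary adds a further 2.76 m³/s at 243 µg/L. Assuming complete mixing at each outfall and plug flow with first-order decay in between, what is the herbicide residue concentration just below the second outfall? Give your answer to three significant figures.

21.6 µg/L

Conservation of mass: C = (42.80·0.1700 + 3.930·112.0) / 46.73 = 447.4/46.73 = 9.575 µg/L; combined flow 46.73 m³/s.
Travel time t = 13.3·1000 / 1.1 = 12090 s = 3.359 h.
After decay, C = 9.575 × e^(−kt) = 9.575 × 0.8866 = 8.489 µg/L.
Second outfall: C = (46.73·8.489 + 2.760·243.0)/49.49 = 21.57 µg/L.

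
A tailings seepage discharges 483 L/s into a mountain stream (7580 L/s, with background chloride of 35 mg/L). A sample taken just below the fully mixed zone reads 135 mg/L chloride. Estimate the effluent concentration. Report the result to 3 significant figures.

Mass balance: 7580·35.00 + 483.0·Cₑ = 8063·135.0
→ Cₑ = (8063·135.0 − 7580·35.00) / 483.0 = 1704 mg/L.

1700 mg/L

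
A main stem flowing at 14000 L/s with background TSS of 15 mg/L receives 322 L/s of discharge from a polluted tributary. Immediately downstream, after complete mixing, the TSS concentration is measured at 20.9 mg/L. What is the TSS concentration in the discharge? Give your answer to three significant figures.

277 mg/L

Mass balance: 14000·15.00 + 322.0·Cₑ = 14320·20.90
→ Cₑ = (14320·20.90 − 14000·15.00) / 322.0 = 277.4 mg/L.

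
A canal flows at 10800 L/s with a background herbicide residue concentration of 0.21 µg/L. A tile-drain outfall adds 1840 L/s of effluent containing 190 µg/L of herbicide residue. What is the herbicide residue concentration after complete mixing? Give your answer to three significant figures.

27.8 µg/L

Mixed concentration C = ΣQC/ΣQ = (10800·0.2100 + 1840·190.0) / 12640 = 351900/12640 = 27.84 µg/L.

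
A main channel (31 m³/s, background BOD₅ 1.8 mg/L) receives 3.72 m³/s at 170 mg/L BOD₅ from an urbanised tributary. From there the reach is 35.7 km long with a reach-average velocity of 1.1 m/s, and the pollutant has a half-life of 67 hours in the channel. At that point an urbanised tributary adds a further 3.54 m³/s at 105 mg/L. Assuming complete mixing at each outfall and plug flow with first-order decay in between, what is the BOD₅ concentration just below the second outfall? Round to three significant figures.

After mixing, C = (31.00·1.800 + 3.720·170.0) / 34.72 = 688.2/34.72 = 19.82 mg/L; combined flow 34.72 m³/s.
Travel time t = 35.7·1000 / 1.1 = 32450 s = 9.015 h.
Half-life 67 h → k = ln 2 / 67 = 0.01035 h⁻¹ = 0.2483 d⁻¹.
After decay, C = 19.82 × e^(−kt) = 19.82 × 0.9110 = 18.06 mg/L.
Second outfall: C = (34.72·18.06 + 3.540·105.0)/38.26 = 26.10 mg/L.

26.1 mg/L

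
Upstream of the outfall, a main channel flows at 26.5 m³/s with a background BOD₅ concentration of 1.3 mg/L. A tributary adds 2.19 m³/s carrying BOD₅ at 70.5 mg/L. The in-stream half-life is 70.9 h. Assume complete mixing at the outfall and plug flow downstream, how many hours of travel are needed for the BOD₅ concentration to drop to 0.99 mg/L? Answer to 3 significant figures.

Mass balance: C = (26.50·1.300 + 2.190·70.50) / 28.69 = 188.8/28.69 = 6.582 mg/L.
Half-life 70.9 h → k = ln 2 / 70.9 = 0.009776 h⁻¹ = 0.2346 d⁻¹.
6.582·exp(−k·t) = 0.99 → t = ln(6.582/0.99)/k = 697600 s = 193.8 h.

194 h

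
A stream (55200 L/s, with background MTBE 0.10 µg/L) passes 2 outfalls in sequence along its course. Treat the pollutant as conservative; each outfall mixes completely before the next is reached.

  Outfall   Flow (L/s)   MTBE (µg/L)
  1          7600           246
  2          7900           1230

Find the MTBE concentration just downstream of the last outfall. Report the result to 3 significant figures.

After outfall 1: Q = 55200 + 7600 = 62800 L/s; C = (55200·0.1000 + 7600·246.0)/62800 = 29.86 µg/L.
After outfall 2: Q = 62800 + 7900 = 70700 L/s; C = (62800·29.86 + 7900·1230)/70700 = 164.0 µg/L.

164 µg/L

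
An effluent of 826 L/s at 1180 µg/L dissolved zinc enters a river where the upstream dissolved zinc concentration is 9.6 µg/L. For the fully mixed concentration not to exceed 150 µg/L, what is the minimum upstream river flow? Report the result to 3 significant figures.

Set C_mix = 150: (Q·9.600 + 826.0·1180) / (Q + 826.0) = 150
→ Q = 826.0·(1180 − 150)/(150 − 9.600) = 6060 L/s.

6060 L/s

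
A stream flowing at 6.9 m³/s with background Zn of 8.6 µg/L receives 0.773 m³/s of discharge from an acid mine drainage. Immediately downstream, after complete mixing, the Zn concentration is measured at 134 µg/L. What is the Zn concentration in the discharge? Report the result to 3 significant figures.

1250 µg/L

Mass balance: 6.900·8.600 + 0.7730·Cₑ = 7.673·134.0
→ Cₑ = (7.673·134.0 − 6.900·8.600) / 0.7730 = 1253 µg/L.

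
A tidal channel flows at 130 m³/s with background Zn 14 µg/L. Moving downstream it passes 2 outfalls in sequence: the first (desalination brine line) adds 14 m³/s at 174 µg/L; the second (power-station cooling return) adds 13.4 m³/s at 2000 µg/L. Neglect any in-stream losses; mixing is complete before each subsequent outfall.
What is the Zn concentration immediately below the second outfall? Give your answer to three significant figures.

After outfall 1: Q = 130.0 + 14.00 = 144.0 m³/s; C = (130.0·14.00 + 14.00·174.0)/144.0 = 29.56 µg/L.
After outfall 2: Q = 144.0 + 13.40 = 157.4 m³/s; C = (144.0·29.56 + 13.40·2000)/157.4 = 197.3 µg/L.

197 µg/L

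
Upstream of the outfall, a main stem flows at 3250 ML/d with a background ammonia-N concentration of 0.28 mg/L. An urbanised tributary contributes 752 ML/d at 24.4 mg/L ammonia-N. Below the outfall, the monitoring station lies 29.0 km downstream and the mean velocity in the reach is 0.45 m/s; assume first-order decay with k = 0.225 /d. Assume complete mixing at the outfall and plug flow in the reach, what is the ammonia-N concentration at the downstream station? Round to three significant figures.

4.07 mg/L

Conservation of mass: C = (3250·0.2800 + 752.0·24.40) / 4002 = 19260/4002 = 4.812 mg/L.
Travel time t = 29.0·1000 / 0.45 = 64440 s = 17.90 h.
After decay, C = 4.812 × e^(−kt) = 4.812 × 0.8455 = 4.069 mg/L.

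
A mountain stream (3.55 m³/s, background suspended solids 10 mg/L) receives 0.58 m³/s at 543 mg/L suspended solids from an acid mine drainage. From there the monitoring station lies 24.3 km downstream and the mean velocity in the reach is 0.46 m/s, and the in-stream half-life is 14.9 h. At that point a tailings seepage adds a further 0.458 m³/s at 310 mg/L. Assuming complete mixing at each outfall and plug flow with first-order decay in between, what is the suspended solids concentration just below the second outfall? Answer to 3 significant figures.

69.5 mg/L

Mixed concentration C = ΣQC/ΣQ = (3.550·10.00 + 0.5800·543.0) / 4.130 = 350.4/4.130 = 84.85 mg/L; combined flow 4.130 m³/s.
Travel time t = 24.3·1000 / 0.46 = 52830 s = 14.67 h.
Half-life 14.9 h → k = ln 2 / 14.9 = 0.04652 h⁻¹ = 1.116 d⁻¹.
After decay, C = 84.85 × e^(−kt) = 84.85 × 0.5053 = 42.87 mg/L.
At the second outfall, C = (4.130·42.87 + 0.4580·310.0) / (4.130 + 0.4580) = 69.54 mg/L.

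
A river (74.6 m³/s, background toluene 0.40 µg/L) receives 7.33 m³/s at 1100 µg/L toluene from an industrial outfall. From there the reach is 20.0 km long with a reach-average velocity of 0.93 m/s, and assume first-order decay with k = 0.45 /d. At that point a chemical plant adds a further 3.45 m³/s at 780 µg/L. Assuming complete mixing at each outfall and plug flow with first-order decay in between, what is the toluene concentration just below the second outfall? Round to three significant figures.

Conservation of mass: C = (74.60·0.4000 + 7.330·1100) / 81.93 = 8093/81.93 = 98.78 µg/L; combined flow 81.93 m³/s.
Travel time t = 20.0·1000 / 0.93 = 21510 s = 5.974 h.
After decay, C = 98.78 × e^(−kt) = 98.78 × 0.8940 = 88.31 µg/L.
At the second outfall, C = (81.93·88.31 + 3.450·780.0) / (81.93 + 3.450) = 116.3 µg/L.

116 µg/L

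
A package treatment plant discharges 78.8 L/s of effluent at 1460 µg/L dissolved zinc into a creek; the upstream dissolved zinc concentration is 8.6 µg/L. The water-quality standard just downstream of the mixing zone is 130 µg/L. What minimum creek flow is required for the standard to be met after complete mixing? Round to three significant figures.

863 L/s

Set C_mix = 130: (Q·8.600 + 78.80·1460) / (Q + 78.80) = 130
→ Q = 78.80·(1460 − 130)/(130 − 8.600) = 863.3 L/s.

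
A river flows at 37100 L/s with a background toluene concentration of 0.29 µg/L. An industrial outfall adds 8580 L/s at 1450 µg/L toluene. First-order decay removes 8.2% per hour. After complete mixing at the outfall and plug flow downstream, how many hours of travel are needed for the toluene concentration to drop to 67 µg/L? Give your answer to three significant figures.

Mass balance: C = (37100·0.2900 + 8580·1450) / 45680 = 12450000/45680 = 272.6 µg/L.
8.2%/h lost → k = −ln(1 − 0.082) = 0.08556 h⁻¹.
272.6·exp(−k·t) = 67 → t = ln(272.6/67)/k = 59040 s = 16.40 h.

16.4 h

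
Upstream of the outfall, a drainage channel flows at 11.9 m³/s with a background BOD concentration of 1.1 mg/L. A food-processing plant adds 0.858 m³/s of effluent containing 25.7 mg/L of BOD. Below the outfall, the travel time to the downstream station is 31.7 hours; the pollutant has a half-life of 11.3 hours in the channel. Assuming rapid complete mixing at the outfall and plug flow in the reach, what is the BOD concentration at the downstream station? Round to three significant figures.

Mixed concentration C = ΣQC/ΣQ = (11.90·1.100 + 0.8580·25.70) / 12.76 = 35.14/12.76 = 2.754 mg/L.
Half-life 11.3 h → k = ln 2 / 11.3 = 0.06134 h⁻¹ = 1.472 d⁻¹.
Decay over the reach: 2.754·exp(−kt) = 2.754·0.1431 = 0.3940 mg/L.

0.394 mg/L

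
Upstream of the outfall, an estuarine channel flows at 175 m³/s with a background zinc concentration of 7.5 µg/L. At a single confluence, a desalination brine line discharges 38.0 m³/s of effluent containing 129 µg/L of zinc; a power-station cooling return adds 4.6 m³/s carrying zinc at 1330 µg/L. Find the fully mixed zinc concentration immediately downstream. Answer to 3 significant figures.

56.7 µg/L

Conservation of mass: C = (175.0·7.500 + 38.00·129.0 + 4.600·1330) / 217.6 = 12330/217.6 = 56.68 µg/L.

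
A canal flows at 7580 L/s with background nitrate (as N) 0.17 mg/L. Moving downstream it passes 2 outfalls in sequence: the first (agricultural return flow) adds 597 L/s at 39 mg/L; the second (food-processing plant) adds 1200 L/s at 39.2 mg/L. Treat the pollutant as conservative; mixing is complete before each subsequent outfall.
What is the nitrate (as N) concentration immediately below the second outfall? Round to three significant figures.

7.64 mg/L

After outfall 1: Q = 7580 + 597.0 = 8177 L/s; C = (7580·0.1700 + 597.0·39.00)/8177 = 3.005 mg/L.
After outfall 2: Q = 8177 + 1200 = 9377 L/s; C = (8177·3.005 + 1200·39.20)/9377 = 7.637 mg/L.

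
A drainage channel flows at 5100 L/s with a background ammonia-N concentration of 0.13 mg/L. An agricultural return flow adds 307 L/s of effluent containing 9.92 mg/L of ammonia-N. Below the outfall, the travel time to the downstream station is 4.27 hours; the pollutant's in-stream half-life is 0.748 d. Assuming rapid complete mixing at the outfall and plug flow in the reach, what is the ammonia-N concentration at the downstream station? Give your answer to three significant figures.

0.582 mg/L

Flow-weighted average: C = (5100·0.1300 + 307.0·9.920) / 5407 = 3708/5407 = 0.6859 mg/L.
Half-life 0.748 d → k = ln 2 / 0.748 = 0.9267 d⁻¹.
After decay, C = 0.6859 × e^(−kt) = 0.6859 × 0.8480 = 0.5816 mg/L.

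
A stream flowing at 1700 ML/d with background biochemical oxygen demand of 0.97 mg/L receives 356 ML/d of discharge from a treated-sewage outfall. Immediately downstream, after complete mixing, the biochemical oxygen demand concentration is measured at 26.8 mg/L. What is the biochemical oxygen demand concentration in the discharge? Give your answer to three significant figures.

150 mg/L

Mass balance: 1700·0.9700 + 356.0·Cₑ = 2056·26.80
→ Cₑ = (2056·26.80 − 1700·0.9700) / 356.0 = 150.1 mg/L.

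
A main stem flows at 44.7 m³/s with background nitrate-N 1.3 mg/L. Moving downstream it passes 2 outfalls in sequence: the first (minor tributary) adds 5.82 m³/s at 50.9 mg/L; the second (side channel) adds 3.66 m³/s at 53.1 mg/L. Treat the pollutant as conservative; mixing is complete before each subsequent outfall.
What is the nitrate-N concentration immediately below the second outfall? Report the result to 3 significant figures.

10.1 mg/L

Below outfall 1: Q → 50.52 m³/s, C = (44.70·1.300 + 5.820·50.90)/50.52 = 7.014 mg/L.
Below outfall 2: Q → 54.18 m³/s, C = (50.52·7.014 + 3.660·53.10)/54.18 = 10.13 mg/L.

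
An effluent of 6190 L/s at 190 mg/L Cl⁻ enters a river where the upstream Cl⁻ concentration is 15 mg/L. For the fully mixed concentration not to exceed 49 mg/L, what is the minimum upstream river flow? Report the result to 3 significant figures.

25700 L/s

Set C_mix = 49: (Q·15.00 + 6190·190.0) / (Q + 6190) = 49
→ Q = 6190·(190.0 − 49)/(49 − 15.00) = 25670 L/s.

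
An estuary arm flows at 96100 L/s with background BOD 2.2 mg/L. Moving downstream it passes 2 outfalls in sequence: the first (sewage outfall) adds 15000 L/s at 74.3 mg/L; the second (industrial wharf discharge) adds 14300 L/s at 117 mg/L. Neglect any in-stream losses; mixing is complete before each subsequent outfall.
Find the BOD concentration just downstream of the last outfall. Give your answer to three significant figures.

Below outfall 1: Q → 111100 L/s, C = (96100·2.200 + 15000·74.30)/111100 = 11.93 mg/L.
Below outfall 2: Q → 125400 L/s, C = (111100·11.93 + 14300·117.0)/125400 = 23.92 mg/L.

23.9 mg/L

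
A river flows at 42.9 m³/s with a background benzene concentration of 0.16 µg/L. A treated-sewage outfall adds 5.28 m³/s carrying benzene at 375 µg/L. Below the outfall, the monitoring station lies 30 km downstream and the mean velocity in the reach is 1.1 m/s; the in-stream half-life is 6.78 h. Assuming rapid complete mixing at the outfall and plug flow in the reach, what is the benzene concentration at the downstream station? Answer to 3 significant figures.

19.0 µg/L

After mixing, C = (42.90·0.1600 + 5.280·375.0) / 48.18 = 1987/48.18 = 41.24 µg/L.
Travel time t = 30·1000 / 1.1 = 27270 s = 7.576 h.
Half-life 6.78 h → k = ln 2 / 6.78 = 0.1022 h⁻¹ = 2.454 d⁻¹.
After decay, C = 41.24 × e^(−kt) = 41.24 × 0.4609 = 19.01 µg/L.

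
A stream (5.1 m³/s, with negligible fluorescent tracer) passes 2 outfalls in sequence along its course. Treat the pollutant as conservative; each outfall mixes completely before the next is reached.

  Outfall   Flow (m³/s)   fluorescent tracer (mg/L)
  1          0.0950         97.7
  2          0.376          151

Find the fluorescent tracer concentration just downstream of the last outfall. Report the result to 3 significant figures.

Outfall 1: combined Q = 5.195 m³/s; C = (5.100·0 + 0.09500·97.70)/5.195 = 1.787 mg/L.
Outfall 2: combined Q = 5.571 m³/s; C = (5.195·1.787 + 0.3760·151.0)/5.571 = 11.86 mg/L.

11.9 mg/L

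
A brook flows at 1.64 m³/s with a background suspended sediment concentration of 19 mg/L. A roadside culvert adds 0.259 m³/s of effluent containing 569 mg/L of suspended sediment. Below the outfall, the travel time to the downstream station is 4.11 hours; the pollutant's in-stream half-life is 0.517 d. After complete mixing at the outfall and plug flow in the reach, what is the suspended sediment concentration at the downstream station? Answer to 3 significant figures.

Mixed concentration C = ΣQC/ΣQ = (1.640·19.00 + 0.2590·569.0) / 1.899 = 178.5/1.899 = 94.01 mg/L.
Half-life 0.517 d → k = ln 2 / 0.517 = 1.341 d⁻¹.
After decay, C = 94.01 × e^(−kt) = 94.01 × 0.7949 = 74.73 mg/L.

74.7 mg/L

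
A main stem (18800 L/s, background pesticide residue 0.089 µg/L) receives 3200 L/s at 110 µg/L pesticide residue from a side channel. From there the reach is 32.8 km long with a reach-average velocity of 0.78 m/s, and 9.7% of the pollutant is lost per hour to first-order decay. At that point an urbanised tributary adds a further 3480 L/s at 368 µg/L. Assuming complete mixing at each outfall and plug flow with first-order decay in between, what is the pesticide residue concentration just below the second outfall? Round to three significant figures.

54.5 µg/L

Conservation of mass: C = (18800·0.08900 + 3200·110.0) / 22000 = 353700/22000 = 16.08 µg/L; combined flow 22000 L/s.
Travel time t = 32.8·1000 / 0.78 = 42050 s = 11.68 h.
9.7%/h lost → k = −ln(1 − 0.097) = 0.1020 h⁻¹.
After decay, C = 16.08 × e^(−kt) = 16.08 × 0.3037 = 4.882 µg/L.
Second outfall: C = (22000·4.882 + 3480·368.0)/25480 = 54.48 µg/L.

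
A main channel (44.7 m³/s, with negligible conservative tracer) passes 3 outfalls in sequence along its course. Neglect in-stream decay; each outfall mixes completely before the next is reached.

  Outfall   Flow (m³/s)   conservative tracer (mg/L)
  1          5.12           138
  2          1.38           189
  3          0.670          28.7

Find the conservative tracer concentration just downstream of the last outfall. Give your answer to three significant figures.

19.0 mg/L

Below outfall 1: Q → 49.82 m³/s, C = (44.70·0 + 5.120·138.0)/49.82 = 14.18 mg/L.
Below outfall 2: Q → 51.20 m³/s, C = (49.82·14.18 + 1.380·189.0)/51.20 = 18.89 mg/L.
Below outfall 3: Q → 51.87 m³/s, C = (51.20·18.89 + 0.6700·28.70)/51.87 = 19.02 mg/L.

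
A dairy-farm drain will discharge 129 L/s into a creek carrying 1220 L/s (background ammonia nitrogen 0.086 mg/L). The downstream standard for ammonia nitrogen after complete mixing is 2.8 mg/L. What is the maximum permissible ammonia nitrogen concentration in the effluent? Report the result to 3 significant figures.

28.5 mg/L

At the limit, (Qr·Cr + Qe·Cₑ)/(Qr + Qe) = 2.8:
Cₑ = (1349·2.8 − 1220·0.08600) / 129.0 = 28.47 mg/L.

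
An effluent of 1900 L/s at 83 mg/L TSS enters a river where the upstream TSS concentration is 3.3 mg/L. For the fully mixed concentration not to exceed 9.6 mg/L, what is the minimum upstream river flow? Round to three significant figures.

22100 L/s

Set C_mix = 9.6: (Q·3.300 + 1900·83.00) / (Q + 1900) = 9.6
→ Q = 1900·(83.00 − 9.6)/(9.6 − 3.300) = 22140 L/s.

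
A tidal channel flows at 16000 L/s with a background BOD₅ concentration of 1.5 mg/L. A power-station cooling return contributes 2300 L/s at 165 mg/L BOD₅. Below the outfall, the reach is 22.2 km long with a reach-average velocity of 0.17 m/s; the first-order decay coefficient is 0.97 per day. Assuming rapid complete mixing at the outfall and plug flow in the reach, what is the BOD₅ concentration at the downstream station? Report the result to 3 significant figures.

5.09 mg/L

Flow-weighted average: C = (16000·1.500 + 2300·165.0) / 18300 = 403500/18300 = 22.05 mg/L.
Travel time t = 22.2·1000 / 0.17 = 130600 s = 36.27 h.
Decay over the reach: 22.05·exp(−kt) = 22.05·0.2308 = 5.090 mg/L.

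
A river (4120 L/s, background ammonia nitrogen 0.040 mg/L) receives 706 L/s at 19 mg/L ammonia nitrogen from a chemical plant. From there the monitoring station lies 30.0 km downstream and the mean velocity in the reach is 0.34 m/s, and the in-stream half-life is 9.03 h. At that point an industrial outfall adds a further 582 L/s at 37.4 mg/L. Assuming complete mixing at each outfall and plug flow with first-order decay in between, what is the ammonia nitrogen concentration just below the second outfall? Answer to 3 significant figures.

Mass balance: C = (4120·0.04000 + 706.0·19.00) / 4826 = 13580/4826 = 2.814 mg/L; combined flow 4826 L/s.
Travel time t = 30.0·1000 / 0.34 = 88240 s = 24.51 h.
Half-life 9.03 h → k = ln 2 / 9.03 = 0.07676 h⁻¹ = 1.842 d⁻¹.
Decay over the reach: 2.814·exp(−kt) = 2.814·0.1524 = 0.4287 mg/L.
At the second outfall, C = (4826·0.4287 + 582.0·37.40) / (4826 + 582.0) = 4.408 mg/L.

4.41 mg/L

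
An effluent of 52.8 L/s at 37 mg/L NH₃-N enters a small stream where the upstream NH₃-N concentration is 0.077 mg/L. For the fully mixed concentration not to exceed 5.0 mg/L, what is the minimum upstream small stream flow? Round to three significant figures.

Set C_mix = 5.0: (Q·0.07700 + 52.80·37.00) / (Q + 52.80) = 5.0
→ Q = 52.80·(37.00 − 5.0)/(5.0 − 0.07700) = 343.2 L/s.

343 L/s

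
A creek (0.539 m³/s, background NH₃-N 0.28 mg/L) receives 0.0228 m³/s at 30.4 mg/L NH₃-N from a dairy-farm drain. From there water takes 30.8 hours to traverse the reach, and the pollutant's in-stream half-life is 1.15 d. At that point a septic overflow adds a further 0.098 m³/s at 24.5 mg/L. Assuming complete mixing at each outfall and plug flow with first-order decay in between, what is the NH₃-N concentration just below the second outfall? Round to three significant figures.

After mixing, C = (0.5390·0.2800 + 0.02280·30.40) / 0.5618 = 0.8440/0.5618 = 1.502 mg/L; combined flow 0.5618 m³/s.
Half-life 1.15 d → k = ln 2 / 1.15 = 0.6027 d⁻¹.
Decay over the reach: 1.502·exp(−kt) = 1.502·0.4614 = 0.6932 mg/L.
At the second outfall, C = (0.5618·0.6932 + 0.09800·24.50) / (0.5618 + 0.09800) = 4.229 mg/L.

4.23 mg/L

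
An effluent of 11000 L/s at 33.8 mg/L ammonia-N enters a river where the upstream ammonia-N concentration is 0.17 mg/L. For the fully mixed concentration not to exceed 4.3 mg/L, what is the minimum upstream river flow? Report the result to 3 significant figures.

Set C_mix = 4.3: (Q·0.1700 + 11000·33.80) / (Q + 11000) = 4.3
→ Q = 11000·(33.80 − 4.3)/(4.3 − 0.1700) = 78570 L/s.

78600 L/s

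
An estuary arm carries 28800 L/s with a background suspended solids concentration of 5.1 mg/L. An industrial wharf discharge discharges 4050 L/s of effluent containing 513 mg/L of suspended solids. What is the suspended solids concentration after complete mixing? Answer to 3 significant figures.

67.7 mg/L

Flow-weighted average: C = (28800·5.100 + 4050·513.0) / 32850 = 2225000/32850 = 67.72 mg/L.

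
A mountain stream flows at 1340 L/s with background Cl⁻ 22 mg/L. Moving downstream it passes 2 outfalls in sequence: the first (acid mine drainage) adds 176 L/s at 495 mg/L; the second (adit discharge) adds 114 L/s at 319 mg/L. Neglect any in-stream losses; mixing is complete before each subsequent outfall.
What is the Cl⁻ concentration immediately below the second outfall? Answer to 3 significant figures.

93.8 mg/L

After outfall 1: Q = 1340 + 176.0 = 1516 L/s; C = (1340·22.00 + 176.0·495.0)/1516 = 76.91 mg/L.
After outfall 2: Q = 1516 + 114.0 = 1630 L/s; C = (1516·76.91 + 114.0·319.0)/1630 = 93.84 mg/L.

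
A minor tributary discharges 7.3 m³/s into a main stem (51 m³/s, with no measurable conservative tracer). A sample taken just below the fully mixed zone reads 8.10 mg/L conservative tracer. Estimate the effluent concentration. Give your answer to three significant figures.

64.7 mg/L

Mass balance: 51.00·0 + 7.300·Cₑ = 58.30·8.100
→ Cₑ = (58.30·8.100 − 51.00·0) / 7.300 = 64.69 mg/L.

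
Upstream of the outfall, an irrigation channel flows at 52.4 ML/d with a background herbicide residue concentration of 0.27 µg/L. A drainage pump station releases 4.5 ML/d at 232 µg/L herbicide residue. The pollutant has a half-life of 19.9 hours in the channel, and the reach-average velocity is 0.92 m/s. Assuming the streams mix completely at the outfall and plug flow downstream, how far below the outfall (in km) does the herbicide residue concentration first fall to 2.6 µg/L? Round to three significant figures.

187 km

Mass balance: C = (52.40·0.2700 + 4.500·232.0) / 56.90 = 1058/56.90 = 18.60 µg/L.
Half-life 19.9 h → k = ln 2 / 19.9 = 0.03483 h⁻¹ = 0.8360 d⁻¹.
Set 18.60·exp(−k·t) = 2.6 → t = ln(18.60/2.6)/k = 203300 s = 56.49 h.
Distance = v·t = 0.92·203300 = 187100 m = 187.1 km.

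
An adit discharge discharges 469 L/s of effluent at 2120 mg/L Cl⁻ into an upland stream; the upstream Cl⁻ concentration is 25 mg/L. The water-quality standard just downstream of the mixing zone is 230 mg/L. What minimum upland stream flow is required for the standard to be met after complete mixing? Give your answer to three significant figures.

Set C_mix = 230: (Q·25.00 + 469.0·2120) / (Q + 469.0) = 230
→ Q = 469.0·(2120 − 230)/(230 − 25.00) = 4324 L/s.

4320 L/s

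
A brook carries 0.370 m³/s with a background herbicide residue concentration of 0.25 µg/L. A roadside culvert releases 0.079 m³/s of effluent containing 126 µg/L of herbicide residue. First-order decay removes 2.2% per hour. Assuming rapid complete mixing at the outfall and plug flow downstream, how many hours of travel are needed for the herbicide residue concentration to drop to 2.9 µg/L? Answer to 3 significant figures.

91.8 h

Flow-weighted average: C = (0.3700·0.2500 + 0.07900·126.0) / 0.4490 = 10.05/0.4490 = 22.38 µg/L.
2.2%/h lost → k = −ln(1 − 0.022) = 0.02225 h⁻¹.
22.38·exp(−k·t) = 2.9 → t = ln(22.38/2.9)/k = 330700 s = 91.85 h.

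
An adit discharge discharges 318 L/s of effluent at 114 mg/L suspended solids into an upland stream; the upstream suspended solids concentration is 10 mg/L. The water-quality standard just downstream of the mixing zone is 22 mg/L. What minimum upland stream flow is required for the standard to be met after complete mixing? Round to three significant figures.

2440 L/s

Set C_mix = 22: (Q·10.00 + 318.0·114.0) / (Q + 318.0) = 22
→ Q = 318.0·(114.0 − 22)/(22 − 10.00) = 2438 L/s.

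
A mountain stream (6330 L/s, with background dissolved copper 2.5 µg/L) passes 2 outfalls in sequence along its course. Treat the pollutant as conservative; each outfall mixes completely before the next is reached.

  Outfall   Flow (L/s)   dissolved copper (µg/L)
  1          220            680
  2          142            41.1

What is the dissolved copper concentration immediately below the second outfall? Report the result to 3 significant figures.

After outfall 1: Q = 6330 + 220.0 = 6550 L/s; C = (6330·2.500 + 220.0·680.0)/6550 = 25.26 µg/L.
After outfall 2: Q = 6550 + 142.0 = 6692 L/s; C = (6550·25.26 + 142.0·41.10)/6692 = 25.59 µg/L.

25.6 µg/L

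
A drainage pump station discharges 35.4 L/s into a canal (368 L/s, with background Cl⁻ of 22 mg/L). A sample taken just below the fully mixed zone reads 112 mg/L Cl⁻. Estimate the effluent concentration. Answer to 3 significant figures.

Mass balance: 368.0·22.00 + 35.40·Cₑ = 403.4·112.0
→ Cₑ = (403.4·112.0 − 368.0·22.00) / 35.40 = 1048 mg/L.

1050 mg/L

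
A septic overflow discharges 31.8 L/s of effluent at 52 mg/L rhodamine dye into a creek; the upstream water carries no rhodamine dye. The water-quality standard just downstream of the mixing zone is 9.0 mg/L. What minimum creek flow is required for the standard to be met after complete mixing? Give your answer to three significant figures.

152 L/s

Set C_mix = 9.0: (Q·0 + 31.80·52.00) / (Q + 31.80) = 9.0
→ Q = 31.80·(52.00 − 9.0)/(9.0 − 0) = 151.9 L/s.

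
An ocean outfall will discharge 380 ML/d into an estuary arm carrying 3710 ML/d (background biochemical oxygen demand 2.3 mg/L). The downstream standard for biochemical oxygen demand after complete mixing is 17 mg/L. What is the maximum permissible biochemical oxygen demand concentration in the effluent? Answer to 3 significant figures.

At the limit, (Qr·Cr + Qe·Cₑ)/(Qr + Qe) = 17:
Cₑ = (4090·17 − 3710·2.300) / 380.0 = 160.5 mg/L.

161 mg/L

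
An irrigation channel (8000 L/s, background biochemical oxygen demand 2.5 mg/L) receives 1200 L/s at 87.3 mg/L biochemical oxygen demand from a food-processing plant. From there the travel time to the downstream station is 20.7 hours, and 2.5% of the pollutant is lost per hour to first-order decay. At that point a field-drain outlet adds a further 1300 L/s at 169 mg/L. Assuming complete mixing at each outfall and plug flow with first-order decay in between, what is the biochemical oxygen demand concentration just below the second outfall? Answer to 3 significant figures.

28.0 mg/L

After mixing, C = (8000·2.500 + 1200·87.30) / 9200 = 124800/9200 = 13.56 mg/L; combined flow 9200 L/s.
2.5%/h lost → k = −ln(1 − 0.025) = 0.02532 h⁻¹.
Decay over the reach: 13.56·exp(−kt) = 13.56·0.5921 = 8.029 mg/L.
At the second outfall, C = (9200·8.029 + 1300·169.0) / (9200 + 1300) = 27.96 mg/L.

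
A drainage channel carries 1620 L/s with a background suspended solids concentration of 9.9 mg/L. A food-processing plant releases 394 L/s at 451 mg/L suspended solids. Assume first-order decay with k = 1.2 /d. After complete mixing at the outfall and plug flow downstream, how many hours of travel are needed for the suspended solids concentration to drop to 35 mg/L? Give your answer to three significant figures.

Mixed concentration C = ΣQC/ΣQ = (1620·9.900 + 394.0·451.0) / 2014 = 193700/2014 = 96.19 mg/L.
96.19·exp(−k·t) = 35 → t = ln(96.19/35)/k = 72790 s = 20.22 h.

20.2 h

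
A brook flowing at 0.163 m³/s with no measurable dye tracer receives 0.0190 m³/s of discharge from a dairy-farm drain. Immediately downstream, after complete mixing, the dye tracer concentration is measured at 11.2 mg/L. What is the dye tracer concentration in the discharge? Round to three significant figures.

Mass balance: 0.1630·0 + 0.01900·Cₑ = 0.1820·11.20
→ Cₑ = (0.1820·11.20 − 0.1630·0) / 0.01900 = 107.3 mg/L.

107 mg/L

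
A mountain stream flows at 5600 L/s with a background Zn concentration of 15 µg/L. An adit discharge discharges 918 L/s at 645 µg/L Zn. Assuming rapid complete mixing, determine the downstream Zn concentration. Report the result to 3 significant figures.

Conservation of mass: C = (5600·15.00 + 918.0·645.0) / 6518 = 676100/6518 = 103.7 µg/L.

104 µg/L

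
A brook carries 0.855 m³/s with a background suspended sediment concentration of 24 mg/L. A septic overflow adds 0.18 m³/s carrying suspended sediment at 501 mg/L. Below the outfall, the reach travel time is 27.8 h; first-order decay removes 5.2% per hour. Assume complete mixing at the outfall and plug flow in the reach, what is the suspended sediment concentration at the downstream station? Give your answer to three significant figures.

24.2 mg/L

Conservation of mass: C = (0.8550·24.00 + 0.1800·501.0) / 1.035 = 110.7/1.035 = 107.0 mg/L.
5.2%/h lost → k = −ln(1 − 0.052) = 0.05340 h⁻¹.
Applying C = C₀e^(−kt): 107.0 × 0.2266 = 24.24 mg/L.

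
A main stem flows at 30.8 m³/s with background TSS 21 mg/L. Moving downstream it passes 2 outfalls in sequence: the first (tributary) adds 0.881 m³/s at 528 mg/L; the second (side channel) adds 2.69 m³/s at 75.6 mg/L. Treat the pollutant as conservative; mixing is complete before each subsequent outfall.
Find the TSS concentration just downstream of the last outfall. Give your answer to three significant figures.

Outfall 1: combined Q = 31.68 m³/s; C = (30.80·21.00 + 0.8810·528.0)/31.68 = 35.10 mg/L.
Outfall 2: combined Q = 34.37 m³/s; C = (31.68·35.10 + 2.690·75.60)/34.37 = 38.27 mg/L.

38.3 mg/L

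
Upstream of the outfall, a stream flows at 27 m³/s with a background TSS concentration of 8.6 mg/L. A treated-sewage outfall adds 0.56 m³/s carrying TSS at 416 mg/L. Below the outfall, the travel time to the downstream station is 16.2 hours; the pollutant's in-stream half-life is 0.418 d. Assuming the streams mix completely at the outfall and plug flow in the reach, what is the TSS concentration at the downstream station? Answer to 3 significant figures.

Mass balance: C = (27.00·8.600 + 0.5600·416.0) / 27.56 = 465.2/27.56 = 16.88 mg/L.
Half-life 0.418 d → k = ln 2 / 0.418 = 1.658 d⁻¹.
Decay over the reach: 16.88·exp(−kt) = 16.88·0.3265 = 5.511 mg/L.

5.51 mg/L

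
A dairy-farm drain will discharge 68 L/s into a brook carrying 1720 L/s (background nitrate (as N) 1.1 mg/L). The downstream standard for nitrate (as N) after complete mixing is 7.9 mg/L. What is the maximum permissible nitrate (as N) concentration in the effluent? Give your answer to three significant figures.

At the limit, (Qr·Cr + Qe·Cₑ)/(Qr + Qe) = 7.9:
Cₑ = (1788·7.9 − 1720·1.100) / 68.00 = 179.9 mg/L.

180 mg/L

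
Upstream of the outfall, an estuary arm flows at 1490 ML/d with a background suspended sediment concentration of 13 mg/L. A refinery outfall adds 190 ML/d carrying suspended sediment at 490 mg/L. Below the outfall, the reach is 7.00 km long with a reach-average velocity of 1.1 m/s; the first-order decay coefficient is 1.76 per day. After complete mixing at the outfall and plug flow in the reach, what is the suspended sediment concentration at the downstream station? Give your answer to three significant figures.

58.8 mg/L

Conservation of mass: C = (1490·13.00 + 190.0·490.0) / 1680 = 112500/1680 = 66.95 mg/L.
Travel time t = 7.00·1000 / 1.1 = 6364 s = 1.768 h.
Decay over the reach: 66.95·exp(−kt) = 66.95·0.8784 = 58.81 mg/L.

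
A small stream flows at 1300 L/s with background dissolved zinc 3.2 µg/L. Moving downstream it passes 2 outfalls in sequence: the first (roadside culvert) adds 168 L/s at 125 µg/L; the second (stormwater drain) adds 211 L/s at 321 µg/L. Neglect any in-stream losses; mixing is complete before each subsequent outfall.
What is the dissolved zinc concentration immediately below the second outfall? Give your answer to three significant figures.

Outfall 1: combined Q = 1468 L/s; C = (1300·3.200 + 168.0·125.0)/1468 = 17.14 µg/L.
Outfall 2: combined Q = 1679 L/s; C = (1468·17.14 + 211.0·321.0)/1679 = 55.33 µg/L.

55.3 µg/L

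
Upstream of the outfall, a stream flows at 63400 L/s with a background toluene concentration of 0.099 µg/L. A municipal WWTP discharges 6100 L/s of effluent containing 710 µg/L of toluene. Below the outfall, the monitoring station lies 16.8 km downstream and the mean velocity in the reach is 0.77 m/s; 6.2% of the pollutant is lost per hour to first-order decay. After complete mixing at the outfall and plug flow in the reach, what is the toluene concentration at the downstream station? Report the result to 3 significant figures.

42.3 µg/L

Conservation of mass: C = (63400·0.09900 + 6100·710.0) / 69500 = 4337000/69500 = 62.41 µg/L.
Travel time t = 16.8·1000 / 0.77 = 21820 s = 6.061 h.
6.2%/h lost → k = −ln(1 − 0.062) = 0.06401 h⁻¹.
Decay over the reach: 62.41·exp(−kt) = 62.41·0.6785 = 42.34 µg/L.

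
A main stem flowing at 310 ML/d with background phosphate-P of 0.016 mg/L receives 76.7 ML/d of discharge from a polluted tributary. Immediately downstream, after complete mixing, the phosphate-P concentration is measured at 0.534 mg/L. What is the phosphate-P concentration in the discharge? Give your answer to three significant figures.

Mass balance: 310.0·0.01600 + 76.70·Cₑ = 386.7·0.5340
→ Cₑ = (386.7·0.5340 − 310.0·0.01600) / 76.70 = 2.628 mg/L.

2.63 mg/L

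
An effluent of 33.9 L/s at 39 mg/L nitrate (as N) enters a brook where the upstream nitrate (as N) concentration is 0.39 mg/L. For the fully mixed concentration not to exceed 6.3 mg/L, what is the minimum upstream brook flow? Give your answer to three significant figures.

188 L/s

Set C_mix = 6.3: (Q·0.3900 + 33.90·39.00) / (Q + 33.90) = 6.3
→ Q = 33.90·(39.00 − 6.3)/(6.3 − 0.3900) = 187.6 L/s.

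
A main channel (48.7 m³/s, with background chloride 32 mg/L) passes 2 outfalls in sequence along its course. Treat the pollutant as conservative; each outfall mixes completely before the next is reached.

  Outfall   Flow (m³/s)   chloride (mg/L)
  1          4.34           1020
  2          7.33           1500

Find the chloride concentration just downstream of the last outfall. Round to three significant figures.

281 mg/L

After outfall 1: Q = 48.70 + 4.340 = 53.04 m³/s; C = (48.70·32.00 + 4.340·1020)/53.04 = 112.8 mg/L.
After outfall 2: Q = 53.04 + 7.330 = 60.37 m³/s; C = (53.04·112.8 + 7.330·1500)/60.37 = 281.3 mg/L.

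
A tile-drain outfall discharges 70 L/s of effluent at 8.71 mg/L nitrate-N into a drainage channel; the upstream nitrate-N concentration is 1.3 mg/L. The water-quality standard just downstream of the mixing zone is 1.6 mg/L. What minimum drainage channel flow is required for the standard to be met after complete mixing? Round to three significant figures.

1660 L/s

Set C_mix = 1.6: (Q·1.300 + 70.00·8.710) / (Q + 70.00) = 1.6
→ Q = 70.00·(8.710 − 1.6)/(1.6 − 1.300) = 1659 L/s.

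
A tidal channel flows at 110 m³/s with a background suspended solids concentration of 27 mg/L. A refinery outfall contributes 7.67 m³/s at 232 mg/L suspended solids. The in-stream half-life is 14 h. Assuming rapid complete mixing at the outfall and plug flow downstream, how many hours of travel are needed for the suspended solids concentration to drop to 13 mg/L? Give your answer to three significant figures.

22.9 h

After mixing, C = (110.0·27.00 + 7.670·232.0) / 117.7 = 4749/117.7 = 40.36 mg/L.
Half-life 14 h → k = ln 2 / 14 = 0.04951 h⁻¹ = 1.188 d⁻¹.
40.36·exp(−k·t) = 13 → t = ln(40.36/13)/k = 82380 s = 22.88 h.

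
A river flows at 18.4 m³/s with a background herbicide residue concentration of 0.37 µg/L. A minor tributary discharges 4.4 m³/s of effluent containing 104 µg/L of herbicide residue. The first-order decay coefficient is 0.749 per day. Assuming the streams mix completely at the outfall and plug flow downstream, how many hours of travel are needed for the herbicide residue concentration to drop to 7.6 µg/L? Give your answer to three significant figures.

Conservation of mass: C = (18.40·0.3700 + 4.400·104.0) / 22.80 = 464.4/22.80 = 20.37 µg/L.
20.37·exp(−k·t) = 7.6 → t = ln(20.37/7.6)/k = 113700 s = 31.59 h.

31.6 h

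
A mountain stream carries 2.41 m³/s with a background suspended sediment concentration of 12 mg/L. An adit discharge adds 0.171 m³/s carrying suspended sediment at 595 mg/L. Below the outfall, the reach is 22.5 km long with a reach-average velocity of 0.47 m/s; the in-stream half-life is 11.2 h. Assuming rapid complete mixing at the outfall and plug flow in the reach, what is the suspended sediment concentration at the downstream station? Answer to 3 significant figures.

Mass balance: C = (2.410·12.00 + 0.1710·595.0) / 2.581 = 130.7/2.581 = 50.63 mg/L.
Travel time t = 22.5·1000 / 0.47 = 47870 s = 13.30 h.
Half-life 11.2 h → k = ln 2 / 11.2 = 0.06189 h⁻¹ = 1.485 d⁻¹.
First-order decay: C = 50.63·exp(−k·t) = 50.63·0.4391 = 22.23 mg/L.

22.2 mg/L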